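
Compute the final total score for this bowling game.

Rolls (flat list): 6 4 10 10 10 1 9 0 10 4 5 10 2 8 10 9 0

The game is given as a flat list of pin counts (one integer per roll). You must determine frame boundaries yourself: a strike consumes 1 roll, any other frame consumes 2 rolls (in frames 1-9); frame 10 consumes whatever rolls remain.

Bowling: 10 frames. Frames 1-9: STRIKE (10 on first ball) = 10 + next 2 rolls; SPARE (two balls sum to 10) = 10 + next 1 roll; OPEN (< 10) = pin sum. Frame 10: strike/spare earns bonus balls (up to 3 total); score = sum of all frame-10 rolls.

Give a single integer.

Frame 1: SPARE (6+4=10). 10 + next roll (10) = 20. Cumulative: 20
Frame 2: STRIKE. 10 + next two rolls (10+10) = 30. Cumulative: 50
Frame 3: STRIKE. 10 + next two rolls (10+1) = 21. Cumulative: 71
Frame 4: STRIKE. 10 + next two rolls (1+9) = 20. Cumulative: 91
Frame 5: SPARE (1+9=10). 10 + next roll (0) = 10. Cumulative: 101
Frame 6: SPARE (0+10=10). 10 + next roll (4) = 14. Cumulative: 115
Frame 7: OPEN (4+5=9). Cumulative: 124
Frame 8: STRIKE. 10 + next two rolls (2+8) = 20. Cumulative: 144
Frame 9: SPARE (2+8=10). 10 + next roll (10) = 20. Cumulative: 164
Frame 10: STRIKE. Sum of all frame-10 rolls (10+9+0) = 19. Cumulative: 183

Answer: 183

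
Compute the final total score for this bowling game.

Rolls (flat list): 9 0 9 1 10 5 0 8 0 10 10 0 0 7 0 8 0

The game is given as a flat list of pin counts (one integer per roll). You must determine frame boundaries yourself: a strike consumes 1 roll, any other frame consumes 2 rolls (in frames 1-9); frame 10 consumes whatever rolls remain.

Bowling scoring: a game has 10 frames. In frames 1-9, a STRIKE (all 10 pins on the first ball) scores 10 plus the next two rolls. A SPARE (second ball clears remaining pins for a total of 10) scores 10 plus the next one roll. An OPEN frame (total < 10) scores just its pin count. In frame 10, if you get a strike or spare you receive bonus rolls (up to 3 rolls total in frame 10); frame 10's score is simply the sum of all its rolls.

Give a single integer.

Answer: 102

Derivation:
Frame 1: OPEN (9+0=9). Cumulative: 9
Frame 2: SPARE (9+1=10). 10 + next roll (10) = 20. Cumulative: 29
Frame 3: STRIKE. 10 + next two rolls (5+0) = 15. Cumulative: 44
Frame 4: OPEN (5+0=5). Cumulative: 49
Frame 5: OPEN (8+0=8). Cumulative: 57
Frame 6: STRIKE. 10 + next two rolls (10+0) = 20. Cumulative: 77
Frame 7: STRIKE. 10 + next two rolls (0+0) = 10. Cumulative: 87
Frame 8: OPEN (0+0=0). Cumulative: 87
Frame 9: OPEN (7+0=7). Cumulative: 94
Frame 10: OPEN. Sum of all frame-10 rolls (8+0) = 8. Cumulative: 102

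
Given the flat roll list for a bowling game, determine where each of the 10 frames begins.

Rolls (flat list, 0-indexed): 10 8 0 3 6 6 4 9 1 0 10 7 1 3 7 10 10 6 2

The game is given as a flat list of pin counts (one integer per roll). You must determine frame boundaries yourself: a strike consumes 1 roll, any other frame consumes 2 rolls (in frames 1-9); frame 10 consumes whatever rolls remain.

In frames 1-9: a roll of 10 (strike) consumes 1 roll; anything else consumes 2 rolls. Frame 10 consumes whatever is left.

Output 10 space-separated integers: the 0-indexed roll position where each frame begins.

Answer: 0 1 3 5 7 9 11 13 15 16

Derivation:
Frame 1 starts at roll index 0: roll=10 (strike), consumes 1 roll
Frame 2 starts at roll index 1: rolls=8,0 (sum=8), consumes 2 rolls
Frame 3 starts at roll index 3: rolls=3,6 (sum=9), consumes 2 rolls
Frame 4 starts at roll index 5: rolls=6,4 (sum=10), consumes 2 rolls
Frame 5 starts at roll index 7: rolls=9,1 (sum=10), consumes 2 rolls
Frame 6 starts at roll index 9: rolls=0,10 (sum=10), consumes 2 rolls
Frame 7 starts at roll index 11: rolls=7,1 (sum=8), consumes 2 rolls
Frame 8 starts at roll index 13: rolls=3,7 (sum=10), consumes 2 rolls
Frame 9 starts at roll index 15: roll=10 (strike), consumes 1 roll
Frame 10 starts at roll index 16: 3 remaining rolls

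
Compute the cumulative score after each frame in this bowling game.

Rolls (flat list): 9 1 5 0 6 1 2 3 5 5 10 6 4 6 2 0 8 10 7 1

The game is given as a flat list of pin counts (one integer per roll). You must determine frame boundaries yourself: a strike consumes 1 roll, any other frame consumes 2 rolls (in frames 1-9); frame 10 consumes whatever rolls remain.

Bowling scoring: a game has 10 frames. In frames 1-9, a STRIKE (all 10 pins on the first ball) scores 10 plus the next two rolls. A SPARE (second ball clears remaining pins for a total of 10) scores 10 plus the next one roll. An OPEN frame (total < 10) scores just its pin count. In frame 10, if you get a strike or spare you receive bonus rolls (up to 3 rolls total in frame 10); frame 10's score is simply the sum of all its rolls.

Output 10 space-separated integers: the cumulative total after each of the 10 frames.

Answer: 15 20 27 32 52 72 88 96 104 122

Derivation:
Frame 1: SPARE (9+1=10). 10 + next roll (5) = 15. Cumulative: 15
Frame 2: OPEN (5+0=5). Cumulative: 20
Frame 3: OPEN (6+1=7). Cumulative: 27
Frame 4: OPEN (2+3=5). Cumulative: 32
Frame 5: SPARE (5+5=10). 10 + next roll (10) = 20. Cumulative: 52
Frame 6: STRIKE. 10 + next two rolls (6+4) = 20. Cumulative: 72
Frame 7: SPARE (6+4=10). 10 + next roll (6) = 16. Cumulative: 88
Frame 8: OPEN (6+2=8). Cumulative: 96
Frame 9: OPEN (0+8=8). Cumulative: 104
Frame 10: STRIKE. Sum of all frame-10 rolls (10+7+1) = 18. Cumulative: 122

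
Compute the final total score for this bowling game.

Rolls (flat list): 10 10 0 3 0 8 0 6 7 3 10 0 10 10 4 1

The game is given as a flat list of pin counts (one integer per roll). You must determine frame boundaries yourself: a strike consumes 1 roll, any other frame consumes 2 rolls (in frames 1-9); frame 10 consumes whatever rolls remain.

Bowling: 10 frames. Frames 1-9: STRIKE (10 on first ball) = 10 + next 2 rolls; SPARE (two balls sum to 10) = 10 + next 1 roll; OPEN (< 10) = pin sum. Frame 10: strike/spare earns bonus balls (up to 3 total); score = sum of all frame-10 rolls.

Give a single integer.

Answer: 130

Derivation:
Frame 1: STRIKE. 10 + next two rolls (10+0) = 20. Cumulative: 20
Frame 2: STRIKE. 10 + next two rolls (0+3) = 13. Cumulative: 33
Frame 3: OPEN (0+3=3). Cumulative: 36
Frame 4: OPEN (0+8=8). Cumulative: 44
Frame 5: OPEN (0+6=6). Cumulative: 50
Frame 6: SPARE (7+3=10). 10 + next roll (10) = 20. Cumulative: 70
Frame 7: STRIKE. 10 + next two rolls (0+10) = 20. Cumulative: 90
Frame 8: SPARE (0+10=10). 10 + next roll (10) = 20. Cumulative: 110
Frame 9: STRIKE. 10 + next two rolls (4+1) = 15. Cumulative: 125
Frame 10: OPEN. Sum of all frame-10 rolls (4+1) = 5. Cumulative: 130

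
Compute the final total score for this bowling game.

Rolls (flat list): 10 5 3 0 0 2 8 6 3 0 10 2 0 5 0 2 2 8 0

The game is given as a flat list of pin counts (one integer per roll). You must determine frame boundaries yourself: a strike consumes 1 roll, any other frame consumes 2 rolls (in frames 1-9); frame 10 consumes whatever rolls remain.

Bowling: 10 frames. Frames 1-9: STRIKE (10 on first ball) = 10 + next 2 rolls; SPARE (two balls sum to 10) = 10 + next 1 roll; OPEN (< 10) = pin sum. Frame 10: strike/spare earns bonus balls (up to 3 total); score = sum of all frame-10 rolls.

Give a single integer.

Answer: 82

Derivation:
Frame 1: STRIKE. 10 + next two rolls (5+3) = 18. Cumulative: 18
Frame 2: OPEN (5+3=8). Cumulative: 26
Frame 3: OPEN (0+0=0). Cumulative: 26
Frame 4: SPARE (2+8=10). 10 + next roll (6) = 16. Cumulative: 42
Frame 5: OPEN (6+3=9). Cumulative: 51
Frame 6: SPARE (0+10=10). 10 + next roll (2) = 12. Cumulative: 63
Frame 7: OPEN (2+0=2). Cumulative: 65
Frame 8: OPEN (5+0=5). Cumulative: 70
Frame 9: OPEN (2+2=4). Cumulative: 74
Frame 10: OPEN. Sum of all frame-10 rolls (8+0) = 8. Cumulative: 82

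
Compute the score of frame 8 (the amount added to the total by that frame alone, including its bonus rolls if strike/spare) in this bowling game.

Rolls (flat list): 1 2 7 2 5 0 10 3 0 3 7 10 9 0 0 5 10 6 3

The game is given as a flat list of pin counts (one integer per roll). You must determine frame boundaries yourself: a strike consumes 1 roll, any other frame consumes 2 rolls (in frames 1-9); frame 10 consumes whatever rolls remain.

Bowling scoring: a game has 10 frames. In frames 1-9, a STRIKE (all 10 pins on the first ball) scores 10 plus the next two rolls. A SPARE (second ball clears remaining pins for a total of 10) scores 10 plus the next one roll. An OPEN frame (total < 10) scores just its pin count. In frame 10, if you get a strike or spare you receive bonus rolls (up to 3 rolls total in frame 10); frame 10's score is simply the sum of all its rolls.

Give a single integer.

Answer: 9

Derivation:
Frame 1: OPEN (1+2=3). Cumulative: 3
Frame 2: OPEN (7+2=9). Cumulative: 12
Frame 3: OPEN (5+0=5). Cumulative: 17
Frame 4: STRIKE. 10 + next two rolls (3+0) = 13. Cumulative: 30
Frame 5: OPEN (3+0=3). Cumulative: 33
Frame 6: SPARE (3+7=10). 10 + next roll (10) = 20. Cumulative: 53
Frame 7: STRIKE. 10 + next two rolls (9+0) = 19. Cumulative: 72
Frame 8: OPEN (9+0=9). Cumulative: 81
Frame 9: OPEN (0+5=5). Cumulative: 86
Frame 10: STRIKE. Sum of all frame-10 rolls (10+6+3) = 19. Cumulative: 105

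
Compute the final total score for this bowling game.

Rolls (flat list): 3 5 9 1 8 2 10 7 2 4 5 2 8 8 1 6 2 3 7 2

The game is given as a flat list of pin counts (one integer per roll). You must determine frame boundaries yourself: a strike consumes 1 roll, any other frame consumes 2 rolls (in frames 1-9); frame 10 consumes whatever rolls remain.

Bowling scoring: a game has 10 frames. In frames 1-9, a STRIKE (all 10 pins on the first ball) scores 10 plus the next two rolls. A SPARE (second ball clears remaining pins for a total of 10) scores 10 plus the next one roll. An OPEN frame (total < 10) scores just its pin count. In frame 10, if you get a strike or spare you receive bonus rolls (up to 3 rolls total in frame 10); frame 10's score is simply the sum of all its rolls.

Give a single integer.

Answer: 130

Derivation:
Frame 1: OPEN (3+5=8). Cumulative: 8
Frame 2: SPARE (9+1=10). 10 + next roll (8) = 18. Cumulative: 26
Frame 3: SPARE (8+2=10). 10 + next roll (10) = 20. Cumulative: 46
Frame 4: STRIKE. 10 + next two rolls (7+2) = 19. Cumulative: 65
Frame 5: OPEN (7+2=9). Cumulative: 74
Frame 6: OPEN (4+5=9). Cumulative: 83
Frame 7: SPARE (2+8=10). 10 + next roll (8) = 18. Cumulative: 101
Frame 8: OPEN (8+1=9). Cumulative: 110
Frame 9: OPEN (6+2=8). Cumulative: 118
Frame 10: SPARE. Sum of all frame-10 rolls (3+7+2) = 12. Cumulative: 130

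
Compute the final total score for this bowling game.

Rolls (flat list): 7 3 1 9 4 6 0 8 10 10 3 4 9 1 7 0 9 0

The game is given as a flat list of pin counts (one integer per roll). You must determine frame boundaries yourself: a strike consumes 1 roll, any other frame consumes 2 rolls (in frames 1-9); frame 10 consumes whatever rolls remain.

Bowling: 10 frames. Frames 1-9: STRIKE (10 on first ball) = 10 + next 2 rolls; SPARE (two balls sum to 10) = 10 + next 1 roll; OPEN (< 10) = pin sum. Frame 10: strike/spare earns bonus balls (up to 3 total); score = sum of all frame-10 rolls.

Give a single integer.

Frame 1: SPARE (7+3=10). 10 + next roll (1) = 11. Cumulative: 11
Frame 2: SPARE (1+9=10). 10 + next roll (4) = 14. Cumulative: 25
Frame 3: SPARE (4+6=10). 10 + next roll (0) = 10. Cumulative: 35
Frame 4: OPEN (0+8=8). Cumulative: 43
Frame 5: STRIKE. 10 + next two rolls (10+3) = 23. Cumulative: 66
Frame 6: STRIKE. 10 + next two rolls (3+4) = 17. Cumulative: 83
Frame 7: OPEN (3+4=7). Cumulative: 90
Frame 8: SPARE (9+1=10). 10 + next roll (7) = 17. Cumulative: 107
Frame 9: OPEN (7+0=7). Cumulative: 114
Frame 10: OPEN. Sum of all frame-10 rolls (9+0) = 9. Cumulative: 123

Answer: 123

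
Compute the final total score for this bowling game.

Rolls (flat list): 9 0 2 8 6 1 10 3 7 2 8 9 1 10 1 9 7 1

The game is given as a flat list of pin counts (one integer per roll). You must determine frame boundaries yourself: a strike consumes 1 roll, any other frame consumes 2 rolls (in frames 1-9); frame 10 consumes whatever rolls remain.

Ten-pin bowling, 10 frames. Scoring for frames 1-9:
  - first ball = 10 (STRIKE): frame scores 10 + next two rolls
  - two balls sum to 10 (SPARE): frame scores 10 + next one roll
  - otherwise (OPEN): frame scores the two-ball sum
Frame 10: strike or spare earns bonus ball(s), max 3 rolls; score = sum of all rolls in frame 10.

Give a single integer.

Frame 1: OPEN (9+0=9). Cumulative: 9
Frame 2: SPARE (2+8=10). 10 + next roll (6) = 16. Cumulative: 25
Frame 3: OPEN (6+1=7). Cumulative: 32
Frame 4: STRIKE. 10 + next two rolls (3+7) = 20. Cumulative: 52
Frame 5: SPARE (3+7=10). 10 + next roll (2) = 12. Cumulative: 64
Frame 6: SPARE (2+8=10). 10 + next roll (9) = 19. Cumulative: 83
Frame 7: SPARE (9+1=10). 10 + next roll (10) = 20. Cumulative: 103
Frame 8: STRIKE. 10 + next two rolls (1+9) = 20. Cumulative: 123
Frame 9: SPARE (1+9=10). 10 + next roll (7) = 17. Cumulative: 140
Frame 10: OPEN. Sum of all frame-10 rolls (7+1) = 8. Cumulative: 148

Answer: 148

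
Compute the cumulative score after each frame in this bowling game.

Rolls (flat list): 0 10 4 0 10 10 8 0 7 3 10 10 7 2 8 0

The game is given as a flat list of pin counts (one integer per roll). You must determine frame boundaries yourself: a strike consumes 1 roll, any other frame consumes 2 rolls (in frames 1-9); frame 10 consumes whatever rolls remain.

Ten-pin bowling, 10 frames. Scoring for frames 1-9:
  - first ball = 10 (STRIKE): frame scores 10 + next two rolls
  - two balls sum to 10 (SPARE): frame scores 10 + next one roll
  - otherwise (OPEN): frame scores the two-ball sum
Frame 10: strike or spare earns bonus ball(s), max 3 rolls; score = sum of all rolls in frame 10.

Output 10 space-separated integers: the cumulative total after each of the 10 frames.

Answer: 14 18 46 64 72 92 119 138 147 155

Derivation:
Frame 1: SPARE (0+10=10). 10 + next roll (4) = 14. Cumulative: 14
Frame 2: OPEN (4+0=4). Cumulative: 18
Frame 3: STRIKE. 10 + next two rolls (10+8) = 28. Cumulative: 46
Frame 4: STRIKE. 10 + next two rolls (8+0) = 18. Cumulative: 64
Frame 5: OPEN (8+0=8). Cumulative: 72
Frame 6: SPARE (7+3=10). 10 + next roll (10) = 20. Cumulative: 92
Frame 7: STRIKE. 10 + next two rolls (10+7) = 27. Cumulative: 119
Frame 8: STRIKE. 10 + next two rolls (7+2) = 19. Cumulative: 138
Frame 9: OPEN (7+2=9). Cumulative: 147
Frame 10: OPEN. Sum of all frame-10 rolls (8+0) = 8. Cumulative: 155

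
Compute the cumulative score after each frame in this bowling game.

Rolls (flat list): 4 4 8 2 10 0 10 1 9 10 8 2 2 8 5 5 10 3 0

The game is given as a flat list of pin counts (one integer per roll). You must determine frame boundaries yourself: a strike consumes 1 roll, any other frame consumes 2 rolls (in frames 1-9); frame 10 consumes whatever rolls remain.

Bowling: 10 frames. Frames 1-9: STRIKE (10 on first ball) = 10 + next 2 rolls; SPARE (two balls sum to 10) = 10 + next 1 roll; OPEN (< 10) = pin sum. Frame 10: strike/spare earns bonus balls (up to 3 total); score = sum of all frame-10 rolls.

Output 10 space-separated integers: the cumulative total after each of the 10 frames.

Frame 1: OPEN (4+4=8). Cumulative: 8
Frame 2: SPARE (8+2=10). 10 + next roll (10) = 20. Cumulative: 28
Frame 3: STRIKE. 10 + next two rolls (0+10) = 20. Cumulative: 48
Frame 4: SPARE (0+10=10). 10 + next roll (1) = 11. Cumulative: 59
Frame 5: SPARE (1+9=10). 10 + next roll (10) = 20. Cumulative: 79
Frame 6: STRIKE. 10 + next two rolls (8+2) = 20. Cumulative: 99
Frame 7: SPARE (8+2=10). 10 + next roll (2) = 12. Cumulative: 111
Frame 8: SPARE (2+8=10). 10 + next roll (5) = 15. Cumulative: 126
Frame 9: SPARE (5+5=10). 10 + next roll (10) = 20. Cumulative: 146
Frame 10: STRIKE. Sum of all frame-10 rolls (10+3+0) = 13. Cumulative: 159

Answer: 8 28 48 59 79 99 111 126 146 159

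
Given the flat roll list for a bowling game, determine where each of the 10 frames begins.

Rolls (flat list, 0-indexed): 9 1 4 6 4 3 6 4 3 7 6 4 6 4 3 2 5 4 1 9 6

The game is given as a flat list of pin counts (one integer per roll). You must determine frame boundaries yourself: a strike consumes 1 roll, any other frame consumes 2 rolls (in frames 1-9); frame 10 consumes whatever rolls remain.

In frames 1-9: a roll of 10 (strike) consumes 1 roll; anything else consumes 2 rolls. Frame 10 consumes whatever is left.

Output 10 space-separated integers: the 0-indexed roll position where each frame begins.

Answer: 0 2 4 6 8 10 12 14 16 18

Derivation:
Frame 1 starts at roll index 0: rolls=9,1 (sum=10), consumes 2 rolls
Frame 2 starts at roll index 2: rolls=4,6 (sum=10), consumes 2 rolls
Frame 3 starts at roll index 4: rolls=4,3 (sum=7), consumes 2 rolls
Frame 4 starts at roll index 6: rolls=6,4 (sum=10), consumes 2 rolls
Frame 5 starts at roll index 8: rolls=3,7 (sum=10), consumes 2 rolls
Frame 6 starts at roll index 10: rolls=6,4 (sum=10), consumes 2 rolls
Frame 7 starts at roll index 12: rolls=6,4 (sum=10), consumes 2 rolls
Frame 8 starts at roll index 14: rolls=3,2 (sum=5), consumes 2 rolls
Frame 9 starts at roll index 16: rolls=5,4 (sum=9), consumes 2 rolls
Frame 10 starts at roll index 18: 3 remaining rolls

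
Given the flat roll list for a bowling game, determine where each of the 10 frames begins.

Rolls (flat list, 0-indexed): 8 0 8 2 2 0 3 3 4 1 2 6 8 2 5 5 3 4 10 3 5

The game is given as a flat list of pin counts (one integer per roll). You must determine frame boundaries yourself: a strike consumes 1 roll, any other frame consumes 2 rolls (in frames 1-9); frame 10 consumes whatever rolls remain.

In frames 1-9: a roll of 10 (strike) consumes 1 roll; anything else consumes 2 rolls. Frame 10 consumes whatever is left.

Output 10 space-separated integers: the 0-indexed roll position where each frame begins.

Frame 1 starts at roll index 0: rolls=8,0 (sum=8), consumes 2 rolls
Frame 2 starts at roll index 2: rolls=8,2 (sum=10), consumes 2 rolls
Frame 3 starts at roll index 4: rolls=2,0 (sum=2), consumes 2 rolls
Frame 4 starts at roll index 6: rolls=3,3 (sum=6), consumes 2 rolls
Frame 5 starts at roll index 8: rolls=4,1 (sum=5), consumes 2 rolls
Frame 6 starts at roll index 10: rolls=2,6 (sum=8), consumes 2 rolls
Frame 7 starts at roll index 12: rolls=8,2 (sum=10), consumes 2 rolls
Frame 8 starts at roll index 14: rolls=5,5 (sum=10), consumes 2 rolls
Frame 9 starts at roll index 16: rolls=3,4 (sum=7), consumes 2 rolls
Frame 10 starts at roll index 18: 3 remaining rolls

Answer: 0 2 4 6 8 10 12 14 16 18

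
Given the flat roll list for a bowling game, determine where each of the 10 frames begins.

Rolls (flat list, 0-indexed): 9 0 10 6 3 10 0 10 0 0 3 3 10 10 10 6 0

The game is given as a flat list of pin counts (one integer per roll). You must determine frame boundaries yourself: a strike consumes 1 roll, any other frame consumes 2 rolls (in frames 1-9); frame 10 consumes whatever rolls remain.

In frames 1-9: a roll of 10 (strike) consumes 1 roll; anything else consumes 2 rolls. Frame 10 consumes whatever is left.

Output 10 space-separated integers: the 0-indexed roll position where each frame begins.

Frame 1 starts at roll index 0: rolls=9,0 (sum=9), consumes 2 rolls
Frame 2 starts at roll index 2: roll=10 (strike), consumes 1 roll
Frame 3 starts at roll index 3: rolls=6,3 (sum=9), consumes 2 rolls
Frame 4 starts at roll index 5: roll=10 (strike), consumes 1 roll
Frame 5 starts at roll index 6: rolls=0,10 (sum=10), consumes 2 rolls
Frame 6 starts at roll index 8: rolls=0,0 (sum=0), consumes 2 rolls
Frame 7 starts at roll index 10: rolls=3,3 (sum=6), consumes 2 rolls
Frame 8 starts at roll index 12: roll=10 (strike), consumes 1 roll
Frame 9 starts at roll index 13: roll=10 (strike), consumes 1 roll
Frame 10 starts at roll index 14: 3 remaining rolls

Answer: 0 2 3 5 6 8 10 12 13 14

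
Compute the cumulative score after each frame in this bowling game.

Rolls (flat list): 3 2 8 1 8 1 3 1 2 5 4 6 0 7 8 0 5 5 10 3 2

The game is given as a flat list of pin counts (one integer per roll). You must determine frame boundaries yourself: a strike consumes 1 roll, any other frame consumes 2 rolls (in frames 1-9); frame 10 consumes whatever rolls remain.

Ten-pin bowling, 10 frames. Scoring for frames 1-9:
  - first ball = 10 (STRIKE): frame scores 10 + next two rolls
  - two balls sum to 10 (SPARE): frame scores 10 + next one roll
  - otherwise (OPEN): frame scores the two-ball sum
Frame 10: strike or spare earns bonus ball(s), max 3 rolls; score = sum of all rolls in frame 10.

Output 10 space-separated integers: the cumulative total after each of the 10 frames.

Frame 1: OPEN (3+2=5). Cumulative: 5
Frame 2: OPEN (8+1=9). Cumulative: 14
Frame 3: OPEN (8+1=9). Cumulative: 23
Frame 4: OPEN (3+1=4). Cumulative: 27
Frame 5: OPEN (2+5=7). Cumulative: 34
Frame 6: SPARE (4+6=10). 10 + next roll (0) = 10. Cumulative: 44
Frame 7: OPEN (0+7=7). Cumulative: 51
Frame 8: OPEN (8+0=8). Cumulative: 59
Frame 9: SPARE (5+5=10). 10 + next roll (10) = 20. Cumulative: 79
Frame 10: STRIKE. Sum of all frame-10 rolls (10+3+2) = 15. Cumulative: 94

Answer: 5 14 23 27 34 44 51 59 79 94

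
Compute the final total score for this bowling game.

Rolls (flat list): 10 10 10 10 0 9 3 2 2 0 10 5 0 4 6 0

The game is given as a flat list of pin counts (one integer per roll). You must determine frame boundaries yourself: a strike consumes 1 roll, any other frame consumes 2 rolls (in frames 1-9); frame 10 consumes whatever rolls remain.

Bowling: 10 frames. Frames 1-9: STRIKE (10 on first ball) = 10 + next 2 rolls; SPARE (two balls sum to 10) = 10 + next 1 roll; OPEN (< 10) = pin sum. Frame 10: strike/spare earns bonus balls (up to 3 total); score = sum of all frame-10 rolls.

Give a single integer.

Frame 1: STRIKE. 10 + next two rolls (10+10) = 30. Cumulative: 30
Frame 2: STRIKE. 10 + next two rolls (10+10) = 30. Cumulative: 60
Frame 3: STRIKE. 10 + next two rolls (10+0) = 20. Cumulative: 80
Frame 4: STRIKE. 10 + next two rolls (0+9) = 19. Cumulative: 99
Frame 5: OPEN (0+9=9). Cumulative: 108
Frame 6: OPEN (3+2=5). Cumulative: 113
Frame 7: OPEN (2+0=2). Cumulative: 115
Frame 8: STRIKE. 10 + next two rolls (5+0) = 15. Cumulative: 130
Frame 9: OPEN (5+0=5). Cumulative: 135
Frame 10: SPARE. Sum of all frame-10 rolls (4+6+0) = 10. Cumulative: 145

Answer: 145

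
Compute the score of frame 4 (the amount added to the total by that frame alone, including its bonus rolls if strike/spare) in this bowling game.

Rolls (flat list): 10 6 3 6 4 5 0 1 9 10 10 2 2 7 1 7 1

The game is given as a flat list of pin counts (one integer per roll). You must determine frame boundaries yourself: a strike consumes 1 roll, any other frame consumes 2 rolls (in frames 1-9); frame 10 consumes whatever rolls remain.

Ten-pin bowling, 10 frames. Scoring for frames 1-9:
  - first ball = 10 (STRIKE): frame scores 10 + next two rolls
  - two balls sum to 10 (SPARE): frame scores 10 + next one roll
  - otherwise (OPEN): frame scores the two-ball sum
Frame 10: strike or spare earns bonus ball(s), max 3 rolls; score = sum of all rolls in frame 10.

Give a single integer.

Frame 1: STRIKE. 10 + next two rolls (6+3) = 19. Cumulative: 19
Frame 2: OPEN (6+3=9). Cumulative: 28
Frame 3: SPARE (6+4=10). 10 + next roll (5) = 15. Cumulative: 43
Frame 4: OPEN (5+0=5). Cumulative: 48
Frame 5: SPARE (1+9=10). 10 + next roll (10) = 20. Cumulative: 68
Frame 6: STRIKE. 10 + next two rolls (10+2) = 22. Cumulative: 90

Answer: 5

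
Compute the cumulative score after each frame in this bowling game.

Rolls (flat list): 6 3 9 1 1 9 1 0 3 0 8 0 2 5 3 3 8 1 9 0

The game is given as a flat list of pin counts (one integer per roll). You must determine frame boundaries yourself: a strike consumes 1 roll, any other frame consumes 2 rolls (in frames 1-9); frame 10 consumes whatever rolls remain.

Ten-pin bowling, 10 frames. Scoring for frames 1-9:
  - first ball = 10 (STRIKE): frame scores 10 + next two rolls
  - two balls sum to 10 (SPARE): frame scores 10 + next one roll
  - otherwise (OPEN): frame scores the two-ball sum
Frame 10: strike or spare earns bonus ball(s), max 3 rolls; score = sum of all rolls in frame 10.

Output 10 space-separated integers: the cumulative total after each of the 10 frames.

Answer: 9 20 31 32 35 43 50 56 65 74

Derivation:
Frame 1: OPEN (6+3=9). Cumulative: 9
Frame 2: SPARE (9+1=10). 10 + next roll (1) = 11. Cumulative: 20
Frame 3: SPARE (1+9=10). 10 + next roll (1) = 11. Cumulative: 31
Frame 4: OPEN (1+0=1). Cumulative: 32
Frame 5: OPEN (3+0=3). Cumulative: 35
Frame 6: OPEN (8+0=8). Cumulative: 43
Frame 7: OPEN (2+5=7). Cumulative: 50
Frame 8: OPEN (3+3=6). Cumulative: 56
Frame 9: OPEN (8+1=9). Cumulative: 65
Frame 10: OPEN. Sum of all frame-10 rolls (9+0) = 9. Cumulative: 74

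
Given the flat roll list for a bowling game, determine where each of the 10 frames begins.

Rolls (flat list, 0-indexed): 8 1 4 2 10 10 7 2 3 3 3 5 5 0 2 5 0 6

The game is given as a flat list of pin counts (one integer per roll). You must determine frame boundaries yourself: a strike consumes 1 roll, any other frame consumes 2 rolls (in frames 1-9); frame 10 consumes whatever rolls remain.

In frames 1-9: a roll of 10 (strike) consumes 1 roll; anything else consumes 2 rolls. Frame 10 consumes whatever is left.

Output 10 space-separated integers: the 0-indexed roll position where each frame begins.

Answer: 0 2 4 5 6 8 10 12 14 16

Derivation:
Frame 1 starts at roll index 0: rolls=8,1 (sum=9), consumes 2 rolls
Frame 2 starts at roll index 2: rolls=4,2 (sum=6), consumes 2 rolls
Frame 3 starts at roll index 4: roll=10 (strike), consumes 1 roll
Frame 4 starts at roll index 5: roll=10 (strike), consumes 1 roll
Frame 5 starts at roll index 6: rolls=7,2 (sum=9), consumes 2 rolls
Frame 6 starts at roll index 8: rolls=3,3 (sum=6), consumes 2 rolls
Frame 7 starts at roll index 10: rolls=3,5 (sum=8), consumes 2 rolls
Frame 8 starts at roll index 12: rolls=5,0 (sum=5), consumes 2 rolls
Frame 9 starts at roll index 14: rolls=2,5 (sum=7), consumes 2 rolls
Frame 10 starts at roll index 16: 2 remaining rolls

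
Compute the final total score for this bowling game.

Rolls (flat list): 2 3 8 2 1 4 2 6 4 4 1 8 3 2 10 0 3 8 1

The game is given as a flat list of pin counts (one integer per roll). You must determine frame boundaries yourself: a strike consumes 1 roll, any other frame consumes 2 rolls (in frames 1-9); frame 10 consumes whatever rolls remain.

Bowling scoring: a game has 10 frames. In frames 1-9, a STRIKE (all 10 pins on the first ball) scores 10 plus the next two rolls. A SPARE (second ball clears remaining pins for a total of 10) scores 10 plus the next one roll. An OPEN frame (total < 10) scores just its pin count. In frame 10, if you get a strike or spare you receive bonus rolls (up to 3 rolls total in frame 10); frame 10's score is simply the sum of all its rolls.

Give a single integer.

Frame 1: OPEN (2+3=5). Cumulative: 5
Frame 2: SPARE (8+2=10). 10 + next roll (1) = 11. Cumulative: 16
Frame 3: OPEN (1+4=5). Cumulative: 21
Frame 4: OPEN (2+6=8). Cumulative: 29
Frame 5: OPEN (4+4=8). Cumulative: 37
Frame 6: OPEN (1+8=9). Cumulative: 46
Frame 7: OPEN (3+2=5). Cumulative: 51
Frame 8: STRIKE. 10 + next two rolls (0+3) = 13. Cumulative: 64
Frame 9: OPEN (0+3=3). Cumulative: 67
Frame 10: OPEN. Sum of all frame-10 rolls (8+1) = 9. Cumulative: 76

Answer: 76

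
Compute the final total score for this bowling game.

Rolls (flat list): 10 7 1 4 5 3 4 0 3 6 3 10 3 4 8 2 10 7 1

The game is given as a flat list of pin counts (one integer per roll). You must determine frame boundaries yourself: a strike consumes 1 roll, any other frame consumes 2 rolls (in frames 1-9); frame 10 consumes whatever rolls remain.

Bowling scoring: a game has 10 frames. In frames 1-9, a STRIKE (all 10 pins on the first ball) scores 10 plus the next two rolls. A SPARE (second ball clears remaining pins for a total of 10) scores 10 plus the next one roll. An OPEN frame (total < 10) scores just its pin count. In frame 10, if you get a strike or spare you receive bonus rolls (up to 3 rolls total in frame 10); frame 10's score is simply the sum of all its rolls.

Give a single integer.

Answer: 116

Derivation:
Frame 1: STRIKE. 10 + next two rolls (7+1) = 18. Cumulative: 18
Frame 2: OPEN (7+1=8). Cumulative: 26
Frame 3: OPEN (4+5=9). Cumulative: 35
Frame 4: OPEN (3+4=7). Cumulative: 42
Frame 5: OPEN (0+3=3). Cumulative: 45
Frame 6: OPEN (6+3=9). Cumulative: 54
Frame 7: STRIKE. 10 + next two rolls (3+4) = 17. Cumulative: 71
Frame 8: OPEN (3+4=7). Cumulative: 78
Frame 9: SPARE (8+2=10). 10 + next roll (10) = 20. Cumulative: 98
Frame 10: STRIKE. Sum of all frame-10 rolls (10+7+1) = 18. Cumulative: 116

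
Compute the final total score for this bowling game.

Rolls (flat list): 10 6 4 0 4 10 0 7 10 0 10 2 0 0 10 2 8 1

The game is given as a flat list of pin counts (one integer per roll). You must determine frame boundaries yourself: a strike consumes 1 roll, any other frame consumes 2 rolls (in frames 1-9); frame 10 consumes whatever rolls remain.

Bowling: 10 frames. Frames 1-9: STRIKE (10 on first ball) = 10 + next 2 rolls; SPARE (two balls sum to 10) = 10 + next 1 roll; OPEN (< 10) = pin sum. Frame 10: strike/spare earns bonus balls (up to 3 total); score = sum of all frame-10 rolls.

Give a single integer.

Frame 1: STRIKE. 10 + next two rolls (6+4) = 20. Cumulative: 20
Frame 2: SPARE (6+4=10). 10 + next roll (0) = 10. Cumulative: 30
Frame 3: OPEN (0+4=4). Cumulative: 34
Frame 4: STRIKE. 10 + next two rolls (0+7) = 17. Cumulative: 51
Frame 5: OPEN (0+7=7). Cumulative: 58
Frame 6: STRIKE. 10 + next two rolls (0+10) = 20. Cumulative: 78
Frame 7: SPARE (0+10=10). 10 + next roll (2) = 12. Cumulative: 90
Frame 8: OPEN (2+0=2). Cumulative: 92
Frame 9: SPARE (0+10=10). 10 + next roll (2) = 12. Cumulative: 104
Frame 10: SPARE. Sum of all frame-10 rolls (2+8+1) = 11. Cumulative: 115

Answer: 115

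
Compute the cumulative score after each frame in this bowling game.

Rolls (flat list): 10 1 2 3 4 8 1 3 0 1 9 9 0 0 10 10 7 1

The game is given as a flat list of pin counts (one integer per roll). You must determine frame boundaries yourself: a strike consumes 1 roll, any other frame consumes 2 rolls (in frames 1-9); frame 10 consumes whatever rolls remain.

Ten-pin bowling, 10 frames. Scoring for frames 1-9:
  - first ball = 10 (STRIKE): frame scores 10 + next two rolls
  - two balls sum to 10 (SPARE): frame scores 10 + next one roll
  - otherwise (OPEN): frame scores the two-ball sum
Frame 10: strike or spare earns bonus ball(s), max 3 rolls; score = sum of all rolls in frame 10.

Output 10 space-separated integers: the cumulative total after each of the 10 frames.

Frame 1: STRIKE. 10 + next two rolls (1+2) = 13. Cumulative: 13
Frame 2: OPEN (1+2=3). Cumulative: 16
Frame 3: OPEN (3+4=7). Cumulative: 23
Frame 4: OPEN (8+1=9). Cumulative: 32
Frame 5: OPEN (3+0=3). Cumulative: 35
Frame 6: SPARE (1+9=10). 10 + next roll (9) = 19. Cumulative: 54
Frame 7: OPEN (9+0=9). Cumulative: 63
Frame 8: SPARE (0+10=10). 10 + next roll (10) = 20. Cumulative: 83
Frame 9: STRIKE. 10 + next two rolls (7+1) = 18. Cumulative: 101
Frame 10: OPEN. Sum of all frame-10 rolls (7+1) = 8. Cumulative: 109

Answer: 13 16 23 32 35 54 63 83 101 109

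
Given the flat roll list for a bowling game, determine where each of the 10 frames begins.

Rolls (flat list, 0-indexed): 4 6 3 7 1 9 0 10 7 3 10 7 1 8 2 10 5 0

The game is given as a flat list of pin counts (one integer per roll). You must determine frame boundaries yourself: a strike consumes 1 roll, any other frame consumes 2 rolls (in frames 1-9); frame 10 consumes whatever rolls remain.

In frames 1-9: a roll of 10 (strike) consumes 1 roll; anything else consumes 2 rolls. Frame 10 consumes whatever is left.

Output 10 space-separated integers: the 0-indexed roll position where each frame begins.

Answer: 0 2 4 6 8 10 11 13 15 16

Derivation:
Frame 1 starts at roll index 0: rolls=4,6 (sum=10), consumes 2 rolls
Frame 2 starts at roll index 2: rolls=3,7 (sum=10), consumes 2 rolls
Frame 3 starts at roll index 4: rolls=1,9 (sum=10), consumes 2 rolls
Frame 4 starts at roll index 6: rolls=0,10 (sum=10), consumes 2 rolls
Frame 5 starts at roll index 8: rolls=7,3 (sum=10), consumes 2 rolls
Frame 6 starts at roll index 10: roll=10 (strike), consumes 1 roll
Frame 7 starts at roll index 11: rolls=7,1 (sum=8), consumes 2 rolls
Frame 8 starts at roll index 13: rolls=8,2 (sum=10), consumes 2 rolls
Frame 9 starts at roll index 15: roll=10 (strike), consumes 1 roll
Frame 10 starts at roll index 16: 2 remaining rolls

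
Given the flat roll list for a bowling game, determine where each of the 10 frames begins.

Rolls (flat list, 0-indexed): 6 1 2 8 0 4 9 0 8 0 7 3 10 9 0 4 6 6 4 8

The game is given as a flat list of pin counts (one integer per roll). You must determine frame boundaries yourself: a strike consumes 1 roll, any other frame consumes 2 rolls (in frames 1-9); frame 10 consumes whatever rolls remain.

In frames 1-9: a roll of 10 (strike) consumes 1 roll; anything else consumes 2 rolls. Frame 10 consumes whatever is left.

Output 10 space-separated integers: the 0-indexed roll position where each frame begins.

Answer: 0 2 4 6 8 10 12 13 15 17

Derivation:
Frame 1 starts at roll index 0: rolls=6,1 (sum=7), consumes 2 rolls
Frame 2 starts at roll index 2: rolls=2,8 (sum=10), consumes 2 rolls
Frame 3 starts at roll index 4: rolls=0,4 (sum=4), consumes 2 rolls
Frame 4 starts at roll index 6: rolls=9,0 (sum=9), consumes 2 rolls
Frame 5 starts at roll index 8: rolls=8,0 (sum=8), consumes 2 rolls
Frame 6 starts at roll index 10: rolls=7,3 (sum=10), consumes 2 rolls
Frame 7 starts at roll index 12: roll=10 (strike), consumes 1 roll
Frame 8 starts at roll index 13: rolls=9,0 (sum=9), consumes 2 rolls
Frame 9 starts at roll index 15: rolls=4,6 (sum=10), consumes 2 rolls
Frame 10 starts at roll index 17: 3 remaining rolls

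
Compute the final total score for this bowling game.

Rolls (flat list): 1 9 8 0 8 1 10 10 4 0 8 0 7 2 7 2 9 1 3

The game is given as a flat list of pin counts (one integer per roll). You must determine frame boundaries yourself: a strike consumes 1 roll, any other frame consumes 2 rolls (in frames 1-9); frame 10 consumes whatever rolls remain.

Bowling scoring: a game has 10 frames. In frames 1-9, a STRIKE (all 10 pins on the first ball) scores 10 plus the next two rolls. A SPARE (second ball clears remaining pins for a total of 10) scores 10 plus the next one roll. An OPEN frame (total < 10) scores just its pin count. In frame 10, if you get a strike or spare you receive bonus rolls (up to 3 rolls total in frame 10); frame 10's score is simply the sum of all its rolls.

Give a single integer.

Frame 1: SPARE (1+9=10). 10 + next roll (8) = 18. Cumulative: 18
Frame 2: OPEN (8+0=8). Cumulative: 26
Frame 3: OPEN (8+1=9). Cumulative: 35
Frame 4: STRIKE. 10 + next two rolls (10+4) = 24. Cumulative: 59
Frame 5: STRIKE. 10 + next two rolls (4+0) = 14. Cumulative: 73
Frame 6: OPEN (4+0=4). Cumulative: 77
Frame 7: OPEN (8+0=8). Cumulative: 85
Frame 8: OPEN (7+2=9). Cumulative: 94
Frame 9: OPEN (7+2=9). Cumulative: 103
Frame 10: SPARE. Sum of all frame-10 rolls (9+1+3) = 13. Cumulative: 116

Answer: 116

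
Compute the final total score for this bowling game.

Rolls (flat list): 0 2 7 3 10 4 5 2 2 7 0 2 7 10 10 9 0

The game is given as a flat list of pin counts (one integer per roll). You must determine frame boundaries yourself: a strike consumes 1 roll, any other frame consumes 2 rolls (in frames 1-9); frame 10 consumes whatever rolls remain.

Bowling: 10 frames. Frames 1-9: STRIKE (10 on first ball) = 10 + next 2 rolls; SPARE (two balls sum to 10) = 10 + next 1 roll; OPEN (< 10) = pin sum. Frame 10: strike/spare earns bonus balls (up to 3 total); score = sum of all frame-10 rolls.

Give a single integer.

Answer: 127

Derivation:
Frame 1: OPEN (0+2=2). Cumulative: 2
Frame 2: SPARE (7+3=10). 10 + next roll (10) = 20. Cumulative: 22
Frame 3: STRIKE. 10 + next two rolls (4+5) = 19. Cumulative: 41
Frame 4: OPEN (4+5=9). Cumulative: 50
Frame 5: OPEN (2+2=4). Cumulative: 54
Frame 6: OPEN (7+0=7). Cumulative: 61
Frame 7: OPEN (2+7=9). Cumulative: 70
Frame 8: STRIKE. 10 + next two rolls (10+9) = 29. Cumulative: 99
Frame 9: STRIKE. 10 + next two rolls (9+0) = 19. Cumulative: 118
Frame 10: OPEN. Sum of all frame-10 rolls (9+0) = 9. Cumulative: 127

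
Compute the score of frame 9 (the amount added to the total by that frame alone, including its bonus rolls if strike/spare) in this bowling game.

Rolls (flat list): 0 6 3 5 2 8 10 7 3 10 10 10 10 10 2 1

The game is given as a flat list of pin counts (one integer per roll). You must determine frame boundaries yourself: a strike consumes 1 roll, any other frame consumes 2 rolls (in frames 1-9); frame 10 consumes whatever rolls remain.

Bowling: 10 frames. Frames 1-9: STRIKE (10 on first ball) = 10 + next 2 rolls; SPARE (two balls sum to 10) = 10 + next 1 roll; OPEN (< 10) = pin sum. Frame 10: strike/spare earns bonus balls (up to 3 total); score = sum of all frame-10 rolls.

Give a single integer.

Frame 1: OPEN (0+6=6). Cumulative: 6
Frame 2: OPEN (3+5=8). Cumulative: 14
Frame 3: SPARE (2+8=10). 10 + next roll (10) = 20. Cumulative: 34
Frame 4: STRIKE. 10 + next two rolls (7+3) = 20. Cumulative: 54
Frame 5: SPARE (7+3=10). 10 + next roll (10) = 20. Cumulative: 74
Frame 6: STRIKE. 10 + next two rolls (10+10) = 30. Cumulative: 104
Frame 7: STRIKE. 10 + next two rolls (10+10) = 30. Cumulative: 134
Frame 8: STRIKE. 10 + next two rolls (10+10) = 30. Cumulative: 164
Frame 9: STRIKE. 10 + next two rolls (10+2) = 22. Cumulative: 186
Frame 10: STRIKE. Sum of all frame-10 rolls (10+2+1) = 13. Cumulative: 199

Answer: 22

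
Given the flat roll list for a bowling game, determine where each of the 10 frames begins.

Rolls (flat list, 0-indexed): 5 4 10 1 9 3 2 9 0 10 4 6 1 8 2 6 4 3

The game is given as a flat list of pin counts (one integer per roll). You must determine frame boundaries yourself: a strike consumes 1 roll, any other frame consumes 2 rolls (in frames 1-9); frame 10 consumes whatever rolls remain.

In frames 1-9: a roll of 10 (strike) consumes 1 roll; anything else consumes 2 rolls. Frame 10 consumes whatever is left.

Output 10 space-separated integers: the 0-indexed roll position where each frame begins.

Frame 1 starts at roll index 0: rolls=5,4 (sum=9), consumes 2 rolls
Frame 2 starts at roll index 2: roll=10 (strike), consumes 1 roll
Frame 3 starts at roll index 3: rolls=1,9 (sum=10), consumes 2 rolls
Frame 4 starts at roll index 5: rolls=3,2 (sum=5), consumes 2 rolls
Frame 5 starts at roll index 7: rolls=9,0 (sum=9), consumes 2 rolls
Frame 6 starts at roll index 9: roll=10 (strike), consumes 1 roll
Frame 7 starts at roll index 10: rolls=4,6 (sum=10), consumes 2 rolls
Frame 8 starts at roll index 12: rolls=1,8 (sum=9), consumes 2 rolls
Frame 9 starts at roll index 14: rolls=2,6 (sum=8), consumes 2 rolls
Frame 10 starts at roll index 16: 2 remaining rolls

Answer: 0 2 3 5 7 9 10 12 14 16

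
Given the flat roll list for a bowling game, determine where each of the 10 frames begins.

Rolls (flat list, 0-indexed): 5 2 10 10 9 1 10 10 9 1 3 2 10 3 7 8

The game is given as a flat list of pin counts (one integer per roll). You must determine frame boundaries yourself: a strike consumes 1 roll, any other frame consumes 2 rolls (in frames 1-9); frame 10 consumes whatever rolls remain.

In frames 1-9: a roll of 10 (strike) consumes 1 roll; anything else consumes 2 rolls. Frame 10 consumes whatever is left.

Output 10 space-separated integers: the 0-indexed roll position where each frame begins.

Answer: 0 2 3 4 6 7 8 10 12 13

Derivation:
Frame 1 starts at roll index 0: rolls=5,2 (sum=7), consumes 2 rolls
Frame 2 starts at roll index 2: roll=10 (strike), consumes 1 roll
Frame 3 starts at roll index 3: roll=10 (strike), consumes 1 roll
Frame 4 starts at roll index 4: rolls=9,1 (sum=10), consumes 2 rolls
Frame 5 starts at roll index 6: roll=10 (strike), consumes 1 roll
Frame 6 starts at roll index 7: roll=10 (strike), consumes 1 roll
Frame 7 starts at roll index 8: rolls=9,1 (sum=10), consumes 2 rolls
Frame 8 starts at roll index 10: rolls=3,2 (sum=5), consumes 2 rolls
Frame 9 starts at roll index 12: roll=10 (strike), consumes 1 roll
Frame 10 starts at roll index 13: 3 remaining rolls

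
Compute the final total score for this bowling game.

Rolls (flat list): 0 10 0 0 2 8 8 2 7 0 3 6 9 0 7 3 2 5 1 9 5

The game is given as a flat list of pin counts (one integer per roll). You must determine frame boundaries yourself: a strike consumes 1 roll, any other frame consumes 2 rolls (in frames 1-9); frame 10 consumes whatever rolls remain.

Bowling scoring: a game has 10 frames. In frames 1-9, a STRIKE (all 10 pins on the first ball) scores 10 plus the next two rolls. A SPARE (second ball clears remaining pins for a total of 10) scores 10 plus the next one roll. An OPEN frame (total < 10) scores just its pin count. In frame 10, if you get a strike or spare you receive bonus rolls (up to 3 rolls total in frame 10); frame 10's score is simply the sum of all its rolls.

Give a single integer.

Frame 1: SPARE (0+10=10). 10 + next roll (0) = 10. Cumulative: 10
Frame 2: OPEN (0+0=0). Cumulative: 10
Frame 3: SPARE (2+8=10). 10 + next roll (8) = 18. Cumulative: 28
Frame 4: SPARE (8+2=10). 10 + next roll (7) = 17. Cumulative: 45
Frame 5: OPEN (7+0=7). Cumulative: 52
Frame 6: OPEN (3+6=9). Cumulative: 61
Frame 7: OPEN (9+0=9). Cumulative: 70
Frame 8: SPARE (7+3=10). 10 + next roll (2) = 12. Cumulative: 82
Frame 9: OPEN (2+5=7). Cumulative: 89
Frame 10: SPARE. Sum of all frame-10 rolls (1+9+5) = 15. Cumulative: 104

Answer: 104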